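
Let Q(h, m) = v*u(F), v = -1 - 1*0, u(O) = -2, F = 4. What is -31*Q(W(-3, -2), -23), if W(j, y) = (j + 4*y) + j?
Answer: -62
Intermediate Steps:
W(j, y) = 2*j + 4*y
v = -1 (v = -1 + 0 = -1)
Q(h, m) = 2 (Q(h, m) = -1*(-2) = 2)
-31*Q(W(-3, -2), -23) = -31*2 = -62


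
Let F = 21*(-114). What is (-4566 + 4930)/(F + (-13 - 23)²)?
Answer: -182/549 ≈ -0.33151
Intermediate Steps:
F = -2394
(-4566 + 4930)/(F + (-13 - 23)²) = (-4566 + 4930)/(-2394 + (-13 - 23)²) = 364/(-2394 + (-36)²) = 364/(-2394 + 1296) = 364/(-1098) = 364*(-1/1098) = -182/549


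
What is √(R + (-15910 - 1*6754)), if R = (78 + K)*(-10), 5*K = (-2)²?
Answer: 2*I*√5863 ≈ 153.14*I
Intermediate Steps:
K = ⅘ (K = (⅕)*(-2)² = (⅕)*4 = ⅘ ≈ 0.80000)
R = -788 (R = (78 + ⅘)*(-10) = (394/5)*(-10) = -788)
√(R + (-15910 - 1*6754)) = √(-788 + (-15910 - 1*6754)) = √(-788 + (-15910 - 6754)) = √(-788 - 22664) = √(-23452) = 2*I*√5863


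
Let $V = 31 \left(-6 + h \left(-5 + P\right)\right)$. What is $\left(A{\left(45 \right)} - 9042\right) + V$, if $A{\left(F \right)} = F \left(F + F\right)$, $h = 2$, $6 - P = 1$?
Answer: $-5178$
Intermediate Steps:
$P = 5$ ($P = 6 - 1 = 5$)
$A{\left(F \right)} = 2 F^{2}$ ($A{\left(F \right)} = F 2 F = 2 F^{2}$)
$V = -186$ ($V = 31 \left(-6 + 2 \left(-5 + 5\right)\right) = 31 \left(-6 + 2 \cdot 0\right) = 31 \left(-6 + 0\right) = 31 \left(-6\right) = -186$)
$\left(A{\left(45 \right)} - 9042\right) + V = \left(2 \cdot 45^{2} - 9042\right) - 186 = \left(2 \cdot 2025 - 9042\right) - 186 = \left(4050 - 9042\right) - 186 = -4992 - 186 = -5178$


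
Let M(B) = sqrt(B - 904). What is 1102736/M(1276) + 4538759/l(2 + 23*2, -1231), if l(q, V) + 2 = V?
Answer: -4538759/1233 + 551368*sqrt(93)/93 ≈ 53493.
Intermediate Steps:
l(q, V) = -2 + V
M(B) = sqrt(-904 + B)
1102736/M(1276) + 4538759/l(2 + 23*2, -1231) = 1102736/(sqrt(-904 + 1276)) + 4538759/(-2 - 1231) = 1102736/(sqrt(372)) + 4538759/(-1233) = 1102736/((2*sqrt(93))) + 4538759*(-1/1233) = 1102736*(sqrt(93)/186) - 4538759/1233 = 551368*sqrt(93)/93 - 4538759/1233 = -4538759/1233 + 551368*sqrt(93)/93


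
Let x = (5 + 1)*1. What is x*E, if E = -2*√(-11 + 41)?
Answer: -12*√30 ≈ -65.727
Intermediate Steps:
x = 6 (x = 6*1 = 6)
E = -2*√30 ≈ -10.954
x*E = 6*(-2*√30) = -12*√30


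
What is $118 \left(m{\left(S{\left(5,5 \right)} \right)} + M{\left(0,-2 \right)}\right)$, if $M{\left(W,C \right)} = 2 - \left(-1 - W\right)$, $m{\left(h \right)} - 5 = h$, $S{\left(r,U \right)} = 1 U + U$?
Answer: $2124$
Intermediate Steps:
$S{\left(r,U \right)} = 2 U$ ($S{\left(r,U \right)} = U + U = 2 U$)
$m{\left(h \right)} = 5 + h$
$M{\left(W,C \right)} = 3 + W$ ($M{\left(W,C \right)} = 2 - \left(-1 - W\right) = 2 + \left(1 + W\right) = 3 + W$)
$118 \left(m{\left(S{\left(5,5 \right)} \right)} + M{\left(0,-2 \right)}\right) = 118 \left(\left(5 + 2 \cdot 5\right) + \left(3 + 0\right)\right) = 118 \left(\left(5 + 10\right) + 3\right) = 118 \left(15 + 3\right) = 118 \cdot 18 = 2124$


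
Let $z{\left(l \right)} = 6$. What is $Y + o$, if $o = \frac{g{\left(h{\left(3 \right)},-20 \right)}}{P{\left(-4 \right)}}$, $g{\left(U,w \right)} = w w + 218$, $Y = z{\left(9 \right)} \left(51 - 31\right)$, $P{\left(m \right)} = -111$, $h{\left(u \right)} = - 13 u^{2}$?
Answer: $\frac{4234}{37} \approx 114.43$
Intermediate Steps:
$Y = 120$ ($Y = 6 \left(51 - 31\right) = 6 \cdot 20 = 120$)
$g{\left(U,w \right)} = 218 + w^{2}$ ($g{\left(U,w \right)} = w^{2} + 218 = 218 + w^{2}$)
$o = - \frac{206}{37}$ ($o = \frac{218 + \left(-20\right)^{2}}{-111} = \left(218 + 400\right) \left(- \frac{1}{111}\right) = 618 \left(- \frac{1}{111}\right) = - \frac{206}{37} \approx -5.5676$)
$Y + o = 120 - \frac{206}{37} = \frac{4234}{37}$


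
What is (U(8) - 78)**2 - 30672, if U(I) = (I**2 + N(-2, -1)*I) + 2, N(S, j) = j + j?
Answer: -29888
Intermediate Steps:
N(S, j) = 2*j
U(I) = 2 + I**2 - 2*I (U(I) = (I**2 + (2*(-1))*I) + 2 = (I**2 - 2*I) + 2 = 2 + I**2 - 2*I)
(U(8) - 78)**2 - 30672 = ((2 + 8**2 - 2*8) - 78)**2 - 30672 = ((2 + 64 - 16) - 78)**2 - 30672 = (50 - 78)**2 - 30672 = (-28)**2 - 30672 = 784 - 30672 = -29888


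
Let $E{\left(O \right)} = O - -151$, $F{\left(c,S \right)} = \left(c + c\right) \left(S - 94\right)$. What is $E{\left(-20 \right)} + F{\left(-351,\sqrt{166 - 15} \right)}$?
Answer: $66119 - 702 \sqrt{151} \approx 57493.0$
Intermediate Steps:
$F{\left(c,S \right)} = 2 c \left(-94 + S\right)$
$E{\left(O \right)} = 151 + O$ ($E{\left(O \right)} = O + 151 = 151 + O$)
$E{\left(-20 \right)} + F{\left(-351,\sqrt{166 - 15} \right)} = \left(151 - 20\right) + 2 \left(-351\right) \left(-94 + \sqrt{166 - 15}\right) = 131 + 2 \left(-351\right) \left(-94 + \sqrt{151}\right) = 131 + \left(65988 - 702 \sqrt{151}\right) = 66119 - 702 \sqrt{151}$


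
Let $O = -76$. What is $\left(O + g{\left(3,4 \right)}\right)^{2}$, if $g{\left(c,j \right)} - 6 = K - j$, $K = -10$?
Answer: $7056$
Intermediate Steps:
$g{\left(c,j \right)} = -4 - j$ ($g{\left(c,j \right)} = 6 - \left(10 + j\right) = -4 - j$)
$\left(O + g{\left(3,4 \right)}\right)^{2} = \left(-76 - 8\right)^{2} = \left(-84\right)^{2} = 7056$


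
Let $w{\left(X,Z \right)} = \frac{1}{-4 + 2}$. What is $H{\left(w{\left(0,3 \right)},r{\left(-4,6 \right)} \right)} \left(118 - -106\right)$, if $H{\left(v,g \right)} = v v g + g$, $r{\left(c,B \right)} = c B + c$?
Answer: $-7840$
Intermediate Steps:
$r{\left(c,B \right)} = c + B c$ ($r{\left(c,B \right)} = B c + c = c + B c$)
$w{\left(X,Z \right)} = - \frac{1}{2}$ ($w{\left(X,Z \right)} = \frac{1}{-2} = - \frac{1}{2}$)
$H{\left(v,g \right)} = g + g v^{2}$ ($H{\left(v,g \right)} = v^{2} g + g = g v^{2} + g = g + g v^{2}$)
$H{\left(w{\left(0,3 \right)},r{\left(-4,6 \right)} \right)} \left(118 - -106\right) = - 4 \left(1 + 6\right) \left(1 + \left(- \frac{1}{2}\right)^{2}\right) \left(118 - -106\right) = \left(-4\right) 7 \left(1 + \frac{1}{4}\right) \left(118 + 106\right) = \left(-28\right) \frac{5}{4} \cdot 224 = \left(-35\right) 224 = -7840$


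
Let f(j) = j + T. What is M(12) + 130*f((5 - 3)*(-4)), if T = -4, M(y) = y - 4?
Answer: -1552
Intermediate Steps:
M(y) = -4 + y
f(j) = -4 + j (f(j) = j - 4 = -4 + j)
M(12) + 130*f((5 - 3)*(-4)) = (-4 + 12) + 130*(-4 + (5 - 3)*(-4)) = 8 + 130*(-4 + 2*(-4)) = 8 + 130*(-4 - 8) = 8 + 130*(-12) = 8 - 1560 = -1552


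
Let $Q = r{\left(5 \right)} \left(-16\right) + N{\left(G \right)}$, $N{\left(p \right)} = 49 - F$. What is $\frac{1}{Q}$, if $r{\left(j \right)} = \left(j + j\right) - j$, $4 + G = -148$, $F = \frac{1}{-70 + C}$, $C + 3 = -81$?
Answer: $- \frac{154}{4773} \approx -0.032265$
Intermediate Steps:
$C = -84$ ($C = -3 - 81 = -84$)
$F = - \frac{1}{154}$ ($F = \frac{1}{-70 - 84} = \frac{1}{-154} = - \frac{1}{154} \approx -0.0064935$)
$G = -152$ ($G = -4 - 148 = -152$)
$N{\left(p \right)} = \frac{7547}{154}$ ($N{\left(p \right)} = 49 - - \frac{1}{154} = 49 + \frac{1}{154} = \frac{7547}{154}$)
$r{\left(j \right)} = j$ ($r{\left(j \right)} = 2 j - j = j$)
$Q = - \frac{4773}{154}$ ($Q = 5 \left(-16\right) + \frac{7547}{154} = -80 + \frac{7547}{154} = - \frac{4773}{154} \approx -30.993$)
$\frac{1}{Q} = \frac{1}{- \frac{4773}{154}} = - \frac{154}{4773}$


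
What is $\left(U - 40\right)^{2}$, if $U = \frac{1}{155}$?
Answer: $\frac{38427601}{24025} \approx 1599.5$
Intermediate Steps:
$U = \frac{1}{155} \approx 0.0064516$
$\left(U - 40\right)^{2} = \left(\frac{1}{155} - 40\right)^{2} = \left(- \frac{6199}{155}\right)^{2} = \frac{38427601}{24025}$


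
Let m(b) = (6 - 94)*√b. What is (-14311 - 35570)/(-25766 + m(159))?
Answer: 642616923/331327730 - 1097382*√159/165663865 ≈ 1.8560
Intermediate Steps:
m(b) = -88*√b
(-14311 - 35570)/(-25766 + m(159)) = (-14311 - 35570)/(-25766 - 88*√159) = -49881/(-25766 - 88*√159)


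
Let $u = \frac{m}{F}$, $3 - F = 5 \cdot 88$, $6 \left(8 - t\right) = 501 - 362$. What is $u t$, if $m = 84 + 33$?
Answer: $\frac{3549}{874} \approx 4.0606$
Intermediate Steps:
$m = 117$
$t = - \frac{91}{6}$ ($t = 8 - \frac{501 - 362}{6} = 8 - \frac{139}{6} = - \frac{91}{6} \approx -15.167$)
$F = -437$ ($F = 3 - 5 \cdot 88 = 3 - 440 = -437$)
$u = - \frac{117}{437}$ ($u = \frac{117}{-437} = 117 \left(- \frac{1}{437}\right) = - \frac{117}{437} \approx -0.26773$)
$u t = \left(- \frac{117}{437}\right) \left(- \frac{91}{6}\right) = \frac{3549}{874}$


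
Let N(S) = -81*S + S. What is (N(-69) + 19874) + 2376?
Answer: 27770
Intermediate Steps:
N(S) = -80*S
(N(-69) + 19874) + 2376 = (-80*(-69) + 19874) + 2376 = (5520 + 19874) + 2376 = 25394 + 2376 = 27770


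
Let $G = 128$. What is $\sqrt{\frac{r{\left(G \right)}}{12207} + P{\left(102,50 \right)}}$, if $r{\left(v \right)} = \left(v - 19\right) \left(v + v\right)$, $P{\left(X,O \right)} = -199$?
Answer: $\frac{i \sqrt{29312534823}}{12207} \approx 14.025 i$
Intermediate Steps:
$r{\left(v \right)} = 2 v \left(-19 + v\right)$ ($r{\left(v \right)} = \left(-19 + v\right) 2 v = 2 v \left(-19 + v\right)$)
$\sqrt{\frac{r{\left(G \right)}}{12207} + P{\left(102,50 \right)}} = \sqrt{\frac{2 \cdot 128 \left(-19 + 128\right)}{12207} - 199} = \sqrt{2 \cdot 128 \cdot 109 \cdot \frac{1}{12207} - 199} = \sqrt{27904 \cdot \frac{1}{12207} - 199} = \sqrt{\frac{27904}{12207} - 199} = \sqrt{- \frac{2401289}{12207}} = \frac{i \sqrt{29312534823}}{12207}$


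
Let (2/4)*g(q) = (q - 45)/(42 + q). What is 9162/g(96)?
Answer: 210726/17 ≈ 12396.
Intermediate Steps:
g(q) = 2*(-45 + q)/(42 + q) (g(q) = 2*((q - 45)/(42 + q)) = 2*((-45 + q)/(42 + q)) = 2*(-45 + q)/(42 + q))
9162/g(96) = 9162/((2*(-45 + 96)/(42 + 96))) = 9162/((2*51/138)) = 9162/((2*(1/138)*51)) = 9162/(17/23) = 9162*(23/17) = 210726/17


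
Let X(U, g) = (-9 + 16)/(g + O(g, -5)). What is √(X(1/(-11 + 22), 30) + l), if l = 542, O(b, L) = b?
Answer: √487905/30 ≈ 23.283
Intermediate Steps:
X(U, g) = 7/(2*g) (X(U, g) = (-9 + 16)/(g + g) = 7/((2*g)) = 7*(1/(2*g)) = 7/(2*g))
√(X(1/(-11 + 22), 30) + l) = √((7/2)/30 + 542) = √((7/2)*(1/30) + 542) = √(7/60 + 542) = √(32527/60) = √487905/30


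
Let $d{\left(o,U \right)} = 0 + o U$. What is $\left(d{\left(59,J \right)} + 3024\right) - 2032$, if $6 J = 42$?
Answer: $1405$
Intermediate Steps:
$J = 7$ ($J = \frac{1}{6} \cdot 42 = 7$)
$d{\left(o,U \right)} = U o$ ($d{\left(o,U \right)} = 0 + U o = U o$)
$\left(d{\left(59,J \right)} + 3024\right) - 2032 = \left(7 \cdot 59 + 3024\right) - 2032 = \left(413 + 3024\right) - 2032 = 3437 - 2032 = 1405$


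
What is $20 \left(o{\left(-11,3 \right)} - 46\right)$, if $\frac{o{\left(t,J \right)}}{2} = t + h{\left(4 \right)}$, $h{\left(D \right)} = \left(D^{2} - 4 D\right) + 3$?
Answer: $-1240$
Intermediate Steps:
$h{\left(D \right)} = 3 + D^{2} - 4 D$
$o{\left(t,J \right)} = 6 + 2 t$ ($o{\left(t,J \right)} = 2 \left(t + \left(3 + 4^{2} - 16\right)\right) = 2 \left(t + \left(3 + 16 - 16\right)\right) = 2 \left(t + 3\right) = 2 \left(3 + t\right) = 6 + 2 t$)
$20 \left(o{\left(-11,3 \right)} - 46\right) = 20 \left(\left(6 + 2 \left(-11\right)\right) - 46\right) = 20 \left(\left(6 - 22\right) - 46\right) = 20 \left(-16 - 46\right) = 20 \left(-62\right) = -1240$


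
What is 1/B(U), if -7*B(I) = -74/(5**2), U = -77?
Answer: 175/74 ≈ 2.3649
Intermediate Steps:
B(I) = 74/175 (B(I) = -(-74)/(7*(5**2)) = -(-74)/(7*25) = -1/7*(-74/25) = 74/175)
1/B(U) = 1/(74/175) = 175/74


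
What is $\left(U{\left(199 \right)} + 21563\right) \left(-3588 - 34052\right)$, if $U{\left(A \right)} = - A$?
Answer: $-804140960$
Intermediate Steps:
$\left(U{\left(199 \right)} + 21563\right) \left(-3588 - 34052\right) = \left(\left(-1\right) 199 + 21563\right) \left(-3588 - 34052\right) = \left(-199 + 21563\right) \left(-37640\right) = 21364 \left(-37640\right) = -804140960$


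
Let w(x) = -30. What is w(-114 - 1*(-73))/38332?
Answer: -15/19166 ≈ -0.00078264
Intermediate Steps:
w(-114 - 1*(-73))/38332 = -30/38332 = -30*1/38332 = -15/19166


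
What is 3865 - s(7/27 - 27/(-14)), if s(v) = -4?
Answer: 3869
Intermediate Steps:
3865 - s(7/27 - 27/(-14)) = 3865 - 1*(-4) = 3865 + 4 = 3869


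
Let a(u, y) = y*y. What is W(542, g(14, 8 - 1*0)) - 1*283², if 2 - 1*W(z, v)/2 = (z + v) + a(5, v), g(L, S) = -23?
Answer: -82181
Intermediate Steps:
a(u, y) = y²
W(z, v) = 4 - 2*v - 2*z - 2*v² (W(z, v) = 4 - 2*((z + v) + v²) = 4 - 2*((v + z) + v²) = 4 - 2*(v + z + v²) = 4 + (-2*v - 2*z - 2*v²) = 4 - 2*v - 2*z - 2*v²)
W(542, g(14, 8 - 1*0)) - 1*283² = (4 - 2*(-23) - 2*542 - 2*(-23)²) - 1*283² = (4 + 46 - 1084 - 2*529) - 1*80089 = (4 + 46 - 1084 - 1058) - 80089 = -2092 - 80089 = -82181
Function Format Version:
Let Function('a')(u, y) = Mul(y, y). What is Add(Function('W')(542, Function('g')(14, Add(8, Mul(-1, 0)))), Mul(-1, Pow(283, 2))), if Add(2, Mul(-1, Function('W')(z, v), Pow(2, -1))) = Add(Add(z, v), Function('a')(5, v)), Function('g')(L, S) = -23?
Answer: -82181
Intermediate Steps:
Function('a')(u, y) = Pow(y, 2)
Function('W')(z, v) = Add(4, Mul(-2, v), Mul(-2, z), Mul(-2, Pow(v, 2))) (Function('W')(z, v) = Add(4, Mul(-2, Add(Add(z, v), Pow(v, 2)))) = Add(4, Mul(-2, Add(Add(v, z), Pow(v, 2)))) = Add(4, Mul(-2, Add(v, z, Pow(v, 2)))) = Add(4, Add(Mul(-2, v), Mul(-2, z), Mul(-2, Pow(v, 2)))) = Add(4, Mul(-2, v), Mul(-2, z), Mul(-2, Pow(v, 2))))
Add(Function('W')(542, Function('g')(14, Add(8, Mul(-1, 0)))), Mul(-1, Pow(283, 2))) = Add(Add(4, Mul(-2, -23), Mul(-2, 542), Mul(-2, Pow(-23, 2))), Mul(-1, Pow(283, 2))) = Add(Add(4, 46, -1084, Mul(-2, 529)), Mul(-1, 80089)) = Add(Add(4, 46, -1084, -1058), -80089) = Add(-2092, -80089) = -82181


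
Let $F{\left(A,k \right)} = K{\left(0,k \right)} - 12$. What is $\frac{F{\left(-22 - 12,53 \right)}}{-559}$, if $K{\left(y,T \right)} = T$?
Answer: $- \frac{41}{559} \approx -0.073345$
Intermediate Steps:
$F{\left(A,k \right)} = -12 + k$ ($F{\left(A,k \right)} = k - 12 = -12 + k$)
$\frac{F{\left(-22 - 12,53 \right)}}{-559} = \frac{-12 + 53}{-559} = 41 \left(- \frac{1}{559}\right) = - \frac{41}{559}$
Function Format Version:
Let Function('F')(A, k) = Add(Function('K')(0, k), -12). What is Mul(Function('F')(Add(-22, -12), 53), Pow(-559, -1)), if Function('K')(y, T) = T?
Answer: Rational(-41, 559) ≈ -0.073345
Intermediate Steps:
Function('F')(A, k) = Add(-12, k) (Function('F')(A, k) = Add(k, -12) = Add(-12, k))
Mul(Function('F')(Add(-22, -12), 53), Pow(-559, -1)) = Mul(Add(-12, 53), Pow(-559, -1)) = Mul(41, Rational(-1, 559)) = Rational(-41, 559)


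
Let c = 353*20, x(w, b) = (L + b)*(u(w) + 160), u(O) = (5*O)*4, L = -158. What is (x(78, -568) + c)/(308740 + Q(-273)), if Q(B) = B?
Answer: -1241660/308467 ≈ -4.0253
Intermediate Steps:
u(O) = 20*O
x(w, b) = (-158 + b)*(160 + 20*w) (x(w, b) = (-158 + b)*(20*w + 160) = (-158 + b)*(160 + 20*w))
c = 7060
(x(78, -568) + c)/(308740 + Q(-273)) = ((-25280 - 3160*78 + 160*(-568) + 20*(-568)*78) + 7060)/(308740 - 273) = ((-25280 - 246480 - 90880 - 886080) + 7060)/308467 = (-1248720 + 7060)*(1/308467) = -1241660*1/308467 = -1241660/308467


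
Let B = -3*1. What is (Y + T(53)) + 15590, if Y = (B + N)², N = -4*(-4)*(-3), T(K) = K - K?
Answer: 18191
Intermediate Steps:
T(K) = 0
B = -3
N = -48 (N = 16*(-3) = -48)
Y = 2601 (Y = (-3 - 48)² = (-51)² = 2601)
(Y + T(53)) + 15590 = (2601 + 0) + 15590 = 2601 + 15590 = 18191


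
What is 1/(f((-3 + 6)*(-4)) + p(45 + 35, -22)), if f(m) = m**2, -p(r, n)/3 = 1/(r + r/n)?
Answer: 280/40309 ≈ 0.0069463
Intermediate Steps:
p(r, n) = -3/(r + r/n)
1/(f((-3 + 6)*(-4)) + p(45 + 35, -22)) = 1/(((-3 + 6)*(-4))**2 - 3*(-22)/((45 + 35)*(1 - 22))) = 1/((3*(-4))**2 - 3*(-22)/(80*(-21))) = 1/((-12)**2 - 3*(-22)*1/80*(-1/21)) = 1/(144 - 11/280) = 1/(40309/280) = 280/40309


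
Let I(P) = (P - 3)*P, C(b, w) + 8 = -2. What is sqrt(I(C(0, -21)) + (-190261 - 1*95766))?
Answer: I*sqrt(285897) ≈ 534.69*I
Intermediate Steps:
C(b, w) = -10 (C(b, w) = -8 - 2 = -10)
I(P) = P*(-3 + P) (I(P) = (-3 + P)*P = P*(-3 + P))
sqrt(I(C(0, -21)) + (-190261 - 1*95766)) = sqrt(-10*(-3 - 10) + (-190261 - 1*95766)) = sqrt(-10*(-13) + (-190261 - 95766)) = sqrt(130 - 286027) = sqrt(-285897) = I*sqrt(285897)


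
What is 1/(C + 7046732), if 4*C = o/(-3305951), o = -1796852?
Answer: 143737/1012876137015 ≈ 1.4191e-7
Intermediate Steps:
C = 19531/143737 (C = (-1796852/(-3305951))/4 = (-1796852*(-1/3305951))/4 = (¼)*(78124/143737) = 19531/143737 ≈ 0.13588)
1/(C + 7046732) = 1/(19531/143737 + 7046732) = 1/(1012876137015/143737) = 143737/1012876137015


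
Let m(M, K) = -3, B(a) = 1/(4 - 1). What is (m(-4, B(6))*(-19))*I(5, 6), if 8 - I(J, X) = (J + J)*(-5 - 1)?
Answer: 3876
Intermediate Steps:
I(J, X) = 8 + 12*J (I(J, X) = 8 - (J + J)*(-5 - 1) = 8 - 2*J*(-6) = 8 - (-12)*J = 8 + 12*J)
B(a) = ⅓ (B(a) = 1/3 = ⅓)
(m(-4, B(6))*(-19))*I(5, 6) = (-3*(-19))*(8 + 12*5) = 57*(8 + 60) = 57*68 = 3876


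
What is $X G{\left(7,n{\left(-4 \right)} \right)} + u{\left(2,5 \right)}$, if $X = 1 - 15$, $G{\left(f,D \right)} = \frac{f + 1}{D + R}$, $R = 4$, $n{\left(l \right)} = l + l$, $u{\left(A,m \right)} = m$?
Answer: $33$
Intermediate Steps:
$n{\left(l \right)} = 2 l$
$G{\left(f,D \right)} = \frac{1 + f}{4 + D}$ ($G{\left(f,D \right)} = \frac{f + 1}{D + 4} = \frac{1 + f}{4 + D}$)
$X = -14$ ($X = 1 - 15 = -14$)
$X G{\left(7,n{\left(-4 \right)} \right)} + u{\left(2,5 \right)} = - 14 \frac{1 + 7}{4 + 2 \left(-4\right)} + 5 = - 14 \frac{1}{4 - 8} \cdot 8 + 5 = - 14 \frac{1}{-4} \cdot 8 + 5 = - 14 \left(\left(- \frac{1}{4}\right) 8\right) + 5 = \left(-14\right) \left(-2\right) + 5 = 28 + 5 = 33$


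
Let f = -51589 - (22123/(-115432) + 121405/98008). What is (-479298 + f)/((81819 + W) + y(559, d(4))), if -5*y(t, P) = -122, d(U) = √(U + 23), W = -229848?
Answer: 469224548328785/130813628162617 ≈ 3.5870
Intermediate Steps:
d(U) = √(23 + U)
y(t, P) = 122/5 (y(t, P) = -⅕*(-122) = 122/5)
f = -9119556060415/176769679 (f = -51589 - (22123*(-1/115432) + 121405*(1/98008)) = -51589 - (-22123/115432 + 121405/98008) = -51589 - 1*185090484/176769679 = -51589 - 185090484/176769679 = -9119556060415/176769679 ≈ -51590.)
(-479298 + f)/((81819 + W) + y(559, d(4))) = (-479298 - 9119556060415/176769679)/((81819 - 229848) + 122/5) = -93844909665757/(176769679*(-148029 + 122/5)) = -93844909665757/(176769679*(-740023/5)) = -93844909665757/176769679*(-5/740023) = 469224548328785/130813628162617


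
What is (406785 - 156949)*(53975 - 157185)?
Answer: -25785573560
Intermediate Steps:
(406785 - 156949)*(53975 - 157185) = 249836*(-103210) = -25785573560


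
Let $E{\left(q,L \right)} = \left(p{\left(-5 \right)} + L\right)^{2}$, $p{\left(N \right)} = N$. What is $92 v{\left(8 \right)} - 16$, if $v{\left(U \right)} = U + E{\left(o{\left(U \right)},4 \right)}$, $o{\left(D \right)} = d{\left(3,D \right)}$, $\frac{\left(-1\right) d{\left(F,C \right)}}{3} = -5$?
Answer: $812$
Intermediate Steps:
$d{\left(F,C \right)} = 15$ ($d{\left(F,C \right)} = \left(-3\right) \left(-5\right) = 15$)
$o{\left(D \right)} = 15$
$E{\left(q,L \right)} = \left(-5 + L\right)^{2}$
$v{\left(U \right)} = 1 + U$ ($v{\left(U \right)} = U + \left(-5 + 4\right)^{2} = U + \left(-1\right)^{2} = U + 1 = 1 + U$)
$92 v{\left(8 \right)} - 16 = 92 \left(1 + 8\right) - 16 = 92 \cdot 9 - 16 = 828 - 16 = 812$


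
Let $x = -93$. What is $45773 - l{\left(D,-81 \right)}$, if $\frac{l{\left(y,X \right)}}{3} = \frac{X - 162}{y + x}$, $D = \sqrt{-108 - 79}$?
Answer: $\frac{404382431}{8836} - \frac{729 i \sqrt{187}}{8836} \approx 45765.0 - 1.1282 i$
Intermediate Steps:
$D = i \sqrt{187}$ ($D = \sqrt{-187} = i \sqrt{187} \approx 13.675 i$)
$l{\left(y,X \right)} = \frac{3 \left(-162 + X\right)}{-93 + y}$ ($l{\left(y,X \right)} = 3 \frac{X - 162}{y - 93} = 3 \frac{-162 + X}{-93 + y} = \frac{3 \left(-162 + X\right)}{-93 + y}$)
$45773 - l{\left(D,-81 \right)} = 45773 - \frac{3 \left(-162 - 81\right)}{-93 + i \sqrt{187}} = 45773 - 3 \frac{1}{-93 + i \sqrt{187}} \left(-243\right) = 45773 - - \frac{729}{-93 + i \sqrt{187}} = 45773 + \frac{729}{-93 + i \sqrt{187}}$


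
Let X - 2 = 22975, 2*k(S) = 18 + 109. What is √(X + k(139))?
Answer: √92162/2 ≈ 151.79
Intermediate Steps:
k(S) = 127/2 (k(S) = (18 + 109)/2 = (½)*127 = 127/2)
X = 22977 (X = 2 + 22975 = 22977)
√(X + k(139)) = √(22977 + 127/2) = √(46081/2) = √92162/2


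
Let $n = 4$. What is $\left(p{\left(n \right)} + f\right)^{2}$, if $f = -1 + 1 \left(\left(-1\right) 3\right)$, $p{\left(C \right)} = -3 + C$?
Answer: $9$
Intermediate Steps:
$f = -4$ ($f = -1 + 1 \left(-3\right) = -1 - 3 = -4$)
$\left(p{\left(n \right)} + f\right)^{2} = \left(\left(-3 + 4\right) - 4\right)^{2} = \left(1 - 4\right)^{2} = \left(-3\right)^{2} = 9$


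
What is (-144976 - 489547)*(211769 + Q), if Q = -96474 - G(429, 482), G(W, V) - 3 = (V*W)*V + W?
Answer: 63168118087559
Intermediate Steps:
G(W, V) = 3 + W + W*V² (G(W, V) = 3 + ((V*W)*V + W) = 3 + (W*V² + W) = 3 + (W + W*V²) = 3 + W + W*V²)
Q = -99763902 (Q = -96474 - (3 + 429 + 429*482²) = -96474 - (3 + 429 + 429*232324) = -96474 - (3 + 429 + 99666996) = -96474 - 1*99667428 = -96474 - 99667428 = -99763902)
(-144976 - 489547)*(211769 + Q) = (-144976 - 489547)*(211769 - 99763902) = -634523*(-99552133) = 63168118087559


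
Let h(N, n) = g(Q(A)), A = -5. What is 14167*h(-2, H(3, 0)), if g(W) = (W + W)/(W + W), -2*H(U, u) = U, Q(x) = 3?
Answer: 14167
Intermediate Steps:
H(U, u) = -U/2
g(W) = 1 (g(W) = (2*W)/((2*W)) = (2*W)*(1/(2*W)) = 1)
h(N, n) = 1
14167*h(-2, H(3, 0)) = 14167*1 = 14167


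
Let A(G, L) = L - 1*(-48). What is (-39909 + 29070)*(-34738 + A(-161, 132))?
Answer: 374574162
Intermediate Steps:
A(G, L) = 48 + L (A(G, L) = L + 48 = 48 + L)
(-39909 + 29070)*(-34738 + A(-161, 132)) = (-39909 + 29070)*(-34738 + (48 + 132)) = -10839*(-34738 + 180) = -10839*(-34558) = 374574162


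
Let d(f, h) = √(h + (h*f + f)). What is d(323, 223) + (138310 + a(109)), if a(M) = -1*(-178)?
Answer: 138488 + 5*√2903 ≈ 1.3876e+5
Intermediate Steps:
a(M) = 178
d(f, h) = √(f + h + f*h) (d(f, h) = √(h + (f*h + f)) = √(h + (f + f*h)) = √(f + h + f*h))
d(323, 223) + (138310 + a(109)) = √(323 + 223 + 323*223) + (138310 + 178) = √(323 + 223 + 72029) + 138488 = √72575 + 138488 = 5*√2903 + 138488 = 138488 + 5*√2903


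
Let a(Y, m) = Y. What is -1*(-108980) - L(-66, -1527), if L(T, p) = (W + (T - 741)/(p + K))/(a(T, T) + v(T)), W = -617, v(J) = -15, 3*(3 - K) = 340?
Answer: 43357062277/397872 ≈ 1.0897e+5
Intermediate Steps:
K = -331/3 (K = 3 - ⅓*340 = 3 - 340/3 = -331/3 ≈ -110.33)
L(T, p) = (-617 + (-741 + T)/(-331/3 + p))/(-15 + T) (L(T, p) = (-617 + (T - 741)/(p - 331/3))/(T - 15) = (-617 + (-741 + T)/(-331/3 + p))/(-15 + T))
-1*(-108980) - L(-66, -1527) = -1*(-108980) - (202004 - 1851*(-1527) + 3*(-66))/(4965 - 331*(-66) - 45*(-1527) + 3*(-66)*(-1527)) = 108980 - (202004 + 2826477 - 198)/(4965 + 21846 + 68715 + 302346) = 108980 - 3028283/397872 = 43357062277/397872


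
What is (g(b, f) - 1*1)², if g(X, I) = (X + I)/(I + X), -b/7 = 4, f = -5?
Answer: 0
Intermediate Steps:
b = -28 (b = -7*4 = -28)
g(X, I) = 1 (g(X, I) = (I + X)/(I + X) = 1)
(g(b, f) - 1*1)² = (1 - 1*1)² = (1 - 1)² = 0² = 0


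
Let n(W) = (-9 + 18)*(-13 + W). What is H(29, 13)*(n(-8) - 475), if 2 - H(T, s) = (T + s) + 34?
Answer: 49136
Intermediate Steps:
H(T, s) = -32 - T - s (H(T, s) = 2 - ((T + s) + 34) = 2 - (34 + T + s) = 2 + (-34 - T - s) = -32 - T - s)
n(W) = -117 + 9*W (n(W) = 9*(-13 + W) = -117 + 9*W)
H(29, 13)*(n(-8) - 475) = (-32 - 1*29 - 1*13)*((-117 + 9*(-8)) - 475) = (-32 - 29 - 13)*((-117 - 72) - 475) = -74*(-189 - 475) = -74*(-664) = 49136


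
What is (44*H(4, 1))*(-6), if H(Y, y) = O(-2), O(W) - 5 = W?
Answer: -792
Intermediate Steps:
O(W) = 5 + W
H(Y, y) = 3 (H(Y, y) = 5 - 2 = 3)
(44*H(4, 1))*(-6) = (44*3)*(-6) = 132*(-6) = -792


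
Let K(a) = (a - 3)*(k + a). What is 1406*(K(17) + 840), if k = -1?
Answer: 1495984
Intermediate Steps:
K(a) = (-1 + a)*(-3 + a) (K(a) = (a - 3)*(-1 + a) = (-3 + a)*(-1 + a) = (-1 + a)*(-3 + a))
1406*(K(17) + 840) = 1406*((3 + 17**2 - 4*17) + 840) = 1406*((3 + 289 - 68) + 840) = 1406*(224 + 840) = 1406*1064 = 1495984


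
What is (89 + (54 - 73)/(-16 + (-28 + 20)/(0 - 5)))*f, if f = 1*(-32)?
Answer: -26012/9 ≈ -2890.2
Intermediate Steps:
f = -32
(89 + (54 - 73)/(-16 + (-28 + 20)/(0 - 5)))*f = (89 + (54 - 73)/(-16 + (-28 + 20)/(0 - 5)))*(-32) = (89 - 19/(-16 - 8/(-5)))*(-32) = (89 - 19/(-16 - 8*(-1/5)))*(-32) = (89 - 19/(-16 + 8/5))*(-32) = (89 - 19/(-72/5))*(-32) = (89 - 19*(-5/72))*(-32) = (89 + 95/72)*(-32) = (6503/72)*(-32) = -26012/9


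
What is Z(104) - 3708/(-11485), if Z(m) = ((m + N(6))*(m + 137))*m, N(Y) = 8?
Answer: 32240328188/11485 ≈ 2.8072e+6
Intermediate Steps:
Z(m) = m*(8 + m)*(137 + m) (Z(m) = ((m + 8)*(m + 137))*m = ((8 + m)*(137 + m))*m = m*(8 + m)*(137 + m))
Z(104) - 3708/(-11485) = 104*(1096 + 104² + 145*104) - 3708/(-11485) = 104*(1096 + 10816 + 15080) - 3708*(-1/11485) = 104*26992 + 3708/11485 = 2807168 + 3708/11485 = 32240328188/11485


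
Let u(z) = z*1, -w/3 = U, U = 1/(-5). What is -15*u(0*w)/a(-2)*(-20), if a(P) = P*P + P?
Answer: 0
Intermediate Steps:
U = -1/5 ≈ -0.20000
w = 3/5 (w = -3*(-1/5) = 3/5 ≈ 0.60000)
a(P) = P + P**2 (a(P) = P**2 + P = P + P**2)
u(z) = z
-15*u(0*w)/a(-2)*(-20) = -15*0*(3/5)/((-2*(1 - 2)))*(-20) = -0/((-2*(-1)))*(-20) = -0/2*(-20) = -15*0*(-20) = 0*(-20) = 0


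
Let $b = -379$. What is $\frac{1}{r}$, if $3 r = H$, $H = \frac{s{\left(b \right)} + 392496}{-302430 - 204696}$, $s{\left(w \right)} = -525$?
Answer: $- \frac{507126}{130657} \approx -3.8814$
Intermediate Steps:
$H = - \frac{130657}{169042}$ ($H = \frac{-525 + 392496}{-302430 - 204696} = \frac{391971}{-507126} = 391971 \left(- \frac{1}{507126}\right) = - \frac{130657}{169042} \approx -0.77293$)
$r = - \frac{130657}{507126}$ ($r = \frac{1}{3} \left(- \frac{130657}{169042}\right) = - \frac{130657}{507126} \approx -0.25764$)
$\frac{1}{r} = \frac{1}{- \frac{130657}{507126}} = - \frac{507126}{130657}$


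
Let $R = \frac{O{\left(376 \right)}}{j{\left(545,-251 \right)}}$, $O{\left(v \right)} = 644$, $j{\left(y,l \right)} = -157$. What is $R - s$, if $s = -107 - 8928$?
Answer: $\frac{1417851}{157} \approx 9030.9$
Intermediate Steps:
$R = - \frac{644}{157}$ ($R = \frac{644}{-157} = 644 \left(- \frac{1}{157}\right) = - \frac{644}{157} \approx -4.1019$)
$s = -9035$ ($s = -107 - 8928 = -9035$)
$R - s = - \frac{644}{157} - -9035 = - \frac{644}{157} + 9035 = \frac{1417851}{157}$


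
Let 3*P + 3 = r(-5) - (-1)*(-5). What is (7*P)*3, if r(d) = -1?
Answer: -63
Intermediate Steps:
P = -3 (P = -1 + (-1 - (-1)*(-5))/3 = -1 + (-1 - 1*5)/3 = -1 + (-1 - 5)/3 = -1 + (⅓)*(-6) = -1 - 2 = -3)
(7*P)*3 = (7*(-3))*3 = -21*3 = -63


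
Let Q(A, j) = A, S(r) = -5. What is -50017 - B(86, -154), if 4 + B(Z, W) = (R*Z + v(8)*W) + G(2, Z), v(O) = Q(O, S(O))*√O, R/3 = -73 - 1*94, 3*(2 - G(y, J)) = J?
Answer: -20701/3 + 2464*√2 ≈ -3415.7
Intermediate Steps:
G(y, J) = 2 - J/3
R = -501 (R = 3*(-73 - 1*94) = 3*(-73 - 94) = 3*(-167) = -501)
v(O) = O^(3/2) (v(O) = O*√O = O^(3/2))
B(Z, W) = -2 - 1504*Z/3 + 16*W*√2 (B(Z, W) = -4 + ((-501*Z + 8^(3/2)*W) + (2 - Z/3)) = -4 + ((-501*Z + (16*√2)*W) + (2 - Z/3)) = -4 + ((-501*Z + 16*W*√2) + (2 - Z/3)) = -4 + (2 - 1504*Z/3 + 16*W*√2) = -2 - 1504*Z/3 + 16*W*√2)
-50017 - B(86, -154) = -50017 - (-2 - 1504/3*86 + 16*(-154)*√2) = -50017 - (-2 - 129344/3 - 2464*√2) = -50017 - (-129350/3 - 2464*√2) = -50017 + (129350/3 + 2464*√2) = -20701/3 + 2464*√2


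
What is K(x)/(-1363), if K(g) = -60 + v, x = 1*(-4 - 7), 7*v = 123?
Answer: 297/9541 ≈ 0.031129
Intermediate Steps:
v = 123/7 (v = (1/7)*123 = 123/7 ≈ 17.571)
x = -11 (x = 1*(-11) = -11)
K(g) = -297/7 (K(g) = -60 + 123/7 = -297/7)
K(x)/(-1363) = -297/7/(-1363) = -297/7*(-1/1363) = 297/9541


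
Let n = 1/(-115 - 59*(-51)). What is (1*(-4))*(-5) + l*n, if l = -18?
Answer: 9859/493 ≈ 19.998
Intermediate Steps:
n = 1/8874 (n = -1/51/(-174) = -1/174*(-1/51) = 1/8874 ≈ 0.00011269)
(1*(-4))*(-5) + l*n = (1*(-4))*(-5) - 18*1/8874 = -4*(-5) - 1/493 = 20 - 1/493 = 9859/493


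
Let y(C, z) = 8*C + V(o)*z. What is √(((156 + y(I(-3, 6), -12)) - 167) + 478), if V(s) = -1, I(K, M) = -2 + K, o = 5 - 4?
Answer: √439 ≈ 20.952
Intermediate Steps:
o = 1
y(C, z) = -z + 8*C (y(C, z) = 8*C - z = -z + 8*C)
√(((156 + y(I(-3, 6), -12)) - 167) + 478) = √(((156 + (-1*(-12) + 8*(-2 - 3))) - 167) + 478) = √(((156 + (12 + 8*(-5))) - 167) + 478) = √(((156 + (12 - 40)) - 167) + 478) = √(((156 - 28) - 167) + 478) = √((128 - 167) + 478) = √(-39 + 478) = √439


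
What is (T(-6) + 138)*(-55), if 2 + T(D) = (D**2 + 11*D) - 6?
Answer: -5500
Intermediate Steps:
T(D) = -8 + D**2 + 11*D (T(D) = -2 + ((D**2 + 11*D) - 6) = -2 + (-6 + D**2 + 11*D) = -8 + D**2 + 11*D)
(T(-6) + 138)*(-55) = ((-8 + (-6)**2 + 11*(-6)) + 138)*(-55) = ((-8 + 36 - 66) + 138)*(-55) = (-38 + 138)*(-55) = 100*(-55) = -5500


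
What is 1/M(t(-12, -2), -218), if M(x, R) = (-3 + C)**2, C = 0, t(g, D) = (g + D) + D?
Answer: 1/9 ≈ 0.11111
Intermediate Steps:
t(g, D) = g + 2*D (t(g, D) = (D + g) + D = g + 2*D)
M(x, R) = 9 (M(x, R) = (-3 + 0)**2 = (-3)**2 = 9)
1/M(t(-12, -2), -218) = 1/9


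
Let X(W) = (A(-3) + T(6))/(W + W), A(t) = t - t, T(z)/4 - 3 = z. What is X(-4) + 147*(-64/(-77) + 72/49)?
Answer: 7341/22 ≈ 333.68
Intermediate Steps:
T(z) = 12 + 4*z
A(t) = 0
X(W) = 18/W (X(W) = (0 + (12 + 4*6))/(W + W) = (0 + (12 + 24))/((2*W)) = (0 + 36)*(1/(2*W)) = 36*(1/(2*W)) = 18/W)
X(-4) + 147*(-64/(-77) + 72/49) = 18/(-4) + 147*(-64/(-77) + 72/49) = 18*(-¼) + 147*(-64*(-1/77) + 72*(1/49)) = -9/2 + 147*(64/77 + 72/49) = -9/2 + 147*(1240/539) = -9/2 + 3720/11 = 7341/22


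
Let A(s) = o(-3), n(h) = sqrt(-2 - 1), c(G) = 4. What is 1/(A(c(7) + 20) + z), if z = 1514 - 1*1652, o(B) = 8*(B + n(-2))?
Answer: -27/4406 - 2*I*sqrt(3)/6609 ≈ -0.006128 - 0.00052415*I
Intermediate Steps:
n(h) = I*sqrt(3) (n(h) = sqrt(-3) = I*sqrt(3))
o(B) = 8*B + 8*I*sqrt(3) (o(B) = 8*(B + I*sqrt(3)) = 8*B + 8*I*sqrt(3))
A(s) = -24 + 8*I*sqrt(3) (A(s) = 8*(-3) + 8*I*sqrt(3) = -24 + 8*I*sqrt(3))
z = -138 (z = 1514 - 1652 = -138)
1/(A(c(7) + 20) + z) = 1/((-24 + 8*I*sqrt(3)) - 138) = 1/(-162 + 8*I*sqrt(3))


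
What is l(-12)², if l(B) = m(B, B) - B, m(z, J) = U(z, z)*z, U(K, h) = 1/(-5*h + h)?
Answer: 2209/16 ≈ 138.06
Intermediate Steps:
U(K, h) = -1/(4*h) (U(K, h) = 1/(-4*h) = -1/(4*h))
m(z, J) = -¼ (m(z, J) = (-1/(4*z))*z = -¼)
l(B) = -¼ - B
l(-12)² = (-¼ - 1*(-12))² = (-¼ + 12)² = (47/4)² = 2209/16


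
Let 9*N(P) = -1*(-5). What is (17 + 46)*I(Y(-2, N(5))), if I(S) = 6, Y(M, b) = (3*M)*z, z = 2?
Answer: 378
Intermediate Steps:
N(P) = 5/9 (N(P) = (-1*(-5))/9 = (⅑)*5 = 5/9)
Y(M, b) = 6*M (Y(M, b) = (3*M)*2 = 6*M)
(17 + 46)*I(Y(-2, N(5))) = (17 + 46)*6 = 63*6 = 378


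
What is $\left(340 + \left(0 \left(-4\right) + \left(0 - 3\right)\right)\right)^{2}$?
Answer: $113569$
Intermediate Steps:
$\left(340 + \left(0 \left(-4\right) + \left(0 - 3\right)\right)\right)^{2} = \left(340 + \left(0 + \left(0 - 3\right)\right)\right)^{2} = \left(340 + \left(0 - 3\right)\right)^{2} = \left(340 - 3\right)^{2} = 337^{2} = 113569$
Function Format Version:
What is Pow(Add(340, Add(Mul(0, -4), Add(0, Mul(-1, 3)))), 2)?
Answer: 113569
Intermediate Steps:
Pow(Add(340, Add(Mul(0, -4), Add(0, Mul(-1, 3)))), 2) = Pow(Add(340, Add(0, Add(0, -3))), 2) = Pow(Add(340, Add(0, -3)), 2) = Pow(Add(340, -3), 2) = Pow(337, 2) = 113569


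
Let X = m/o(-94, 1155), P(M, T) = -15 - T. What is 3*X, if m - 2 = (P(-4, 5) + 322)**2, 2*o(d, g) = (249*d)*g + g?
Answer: -182412/9010925 ≈ -0.020243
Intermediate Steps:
o(d, g) = g/2 + 249*d*g/2 (o(d, g) = ((249*d)*g + g)/2 = (249*d*g + g)/2 = (g + 249*d*g)/2 = g/2 + 249*d*g/2)
m = 91206 (m = 2 + ((-15 - 1*5) + 322)**2 = 2 + ((-15 - 5) + 322)**2 = 2 + (-20 + 322)**2 = 2 + 302**2 = 2 + 91204 = 91206)
X = -60804/9010925 (X = 91206/(((1/2)*1155*(1 + 249*(-94)))) = 91206/(((1/2)*1155*(1 - 23406))) = 91206/(((1/2)*1155*(-23405))) = 91206/(-27032775/2) = 91206*(-2/27032775) = -60804/9010925 ≈ -0.0067478)
3*X = 3*(-60804/9010925) = -182412/9010925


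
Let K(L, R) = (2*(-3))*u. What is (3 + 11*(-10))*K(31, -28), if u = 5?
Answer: 3210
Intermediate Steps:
K(L, R) = -30 (K(L, R) = (2*(-3))*5 = -6*5 = -30)
(3 + 11*(-10))*K(31, -28) = (3 + 11*(-10))*(-30) = (3 - 110)*(-30) = -107*(-30) = 3210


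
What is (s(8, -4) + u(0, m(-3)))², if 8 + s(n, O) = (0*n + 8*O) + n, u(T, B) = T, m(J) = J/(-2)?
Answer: 1024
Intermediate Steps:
m(J) = -J/2 (m(J) = J*(-½) = -J/2)
s(n, O) = -8 + n + 8*O (s(n, O) = -8 + ((0*n + 8*O) + n) = -8 + ((0 + 8*O) + n) = -8 + (8*O + n) = -8 + (n + 8*O) = -8 + n + 8*O)
(s(8, -4) + u(0, m(-3)))² = ((-8 + 8 + 8*(-4)) + 0)² = ((-8 + 8 - 32) + 0)² = (-32 + 0)² = (-32)² = 1024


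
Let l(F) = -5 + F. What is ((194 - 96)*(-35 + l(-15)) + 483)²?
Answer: 24078649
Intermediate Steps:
((194 - 96)*(-35 + l(-15)) + 483)² = ((194 - 96)*(-35 + (-5 - 15)) + 483)² = (98*(-35 - 20) + 483)² = (98*(-55) + 483)² = (-5390 + 483)² = (-4907)² = 24078649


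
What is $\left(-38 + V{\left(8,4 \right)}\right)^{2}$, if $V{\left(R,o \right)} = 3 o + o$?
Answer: $484$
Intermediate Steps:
$V{\left(R,o \right)} = 4 o$
$\left(-38 + V{\left(8,4 \right)}\right)^{2} = \left(-38 + 4 \cdot 4\right)^{2} = \left(-38 + 16\right)^{2} = \left(-22\right)^{2} = 484$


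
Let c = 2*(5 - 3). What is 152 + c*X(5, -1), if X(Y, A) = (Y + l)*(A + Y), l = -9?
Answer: 88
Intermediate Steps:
c = 4 (c = 2*2 = 4)
X(Y, A) = (-9 + Y)*(A + Y) (X(Y, A) = (Y - 9)*(A + Y) = (-9 + Y)*(A + Y))
152 + c*X(5, -1) = 152 + 4*(5**2 - 9*(-1) - 9*5 - 1*5) = 152 + 4*(25 + 9 - 45 - 5) = 152 + 4*(-16) = 152 - 64 = 88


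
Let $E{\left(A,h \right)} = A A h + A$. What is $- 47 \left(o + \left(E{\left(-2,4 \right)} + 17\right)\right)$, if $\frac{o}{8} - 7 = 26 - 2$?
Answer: $-13113$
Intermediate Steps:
$E{\left(A,h \right)} = A + h A^{2}$ ($E{\left(A,h \right)} = A^{2} h + A = h A^{2} + A = A + h A^{2}$)
$o = 248$ ($o = 56 + 8 \left(26 - 2\right) = 56 + 8 \cdot 24 = 56 + 192 = 248$)
$- 47 \left(o + \left(E{\left(-2,4 \right)} + 17\right)\right) = - 47 \left(248 + \left(- 2 \left(1 - 8\right) + 17\right)\right) = - 47 \left(248 + \left(\left(-2\right) \left(-7\right) + 17\right)\right) = - 47 \left(248 + \left(14 + 17\right)\right) = - 47 \left(248 + 31\right) = \left(-47\right) 279 = -13113$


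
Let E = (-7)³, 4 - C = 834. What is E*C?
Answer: 284690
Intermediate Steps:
C = -830 (C = 4 - 1*834 = 4 - 834 = -830)
E = -343
E*C = -343*(-830) = 284690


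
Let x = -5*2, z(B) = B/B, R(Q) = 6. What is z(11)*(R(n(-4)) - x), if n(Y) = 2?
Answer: 16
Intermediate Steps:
z(B) = 1
x = -10
z(11)*(R(n(-4)) - x) = 1*(6 - 1*(-10)) = 1*(6 + 10) = 1*16 = 16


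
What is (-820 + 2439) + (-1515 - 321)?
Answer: -217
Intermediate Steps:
(-820 + 2439) + (-1515 - 321) = 1619 - 1836 = -217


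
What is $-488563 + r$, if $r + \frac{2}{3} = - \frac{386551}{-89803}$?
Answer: $- \frac{131622289220}{269409} \approx -4.8856 \cdot 10^{5}$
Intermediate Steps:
$r = \frac{980047}{269409}$ ($r = - \frac{2}{3} - \frac{386551}{-89803} = - \frac{2}{3} - - \frac{386551}{89803} = - \frac{2}{3} + \frac{386551}{89803} = \frac{980047}{269409} \approx 3.6378$)
$-488563 + r = -488563 + \frac{980047}{269409} = - \frac{131622289220}{269409}$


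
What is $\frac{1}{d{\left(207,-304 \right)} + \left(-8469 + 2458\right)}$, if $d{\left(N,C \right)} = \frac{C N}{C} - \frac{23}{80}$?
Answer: $- \frac{80}{464343} \approx -0.00017229$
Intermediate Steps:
$d{\left(N,C \right)} = - \frac{23}{80} + N$ ($d{\left(N,C \right)} = N - \frac{23}{80} = - \frac{23}{80} + N$)
$\frac{1}{d{\left(207,-304 \right)} + \left(-8469 + 2458\right)} = \frac{1}{\left(- \frac{23}{80} + 207\right) + \left(-8469 + 2458\right)} = \frac{1}{\frac{16537}{80} - 6011} = \frac{1}{- \frac{464343}{80}} = - \frac{80}{464343}$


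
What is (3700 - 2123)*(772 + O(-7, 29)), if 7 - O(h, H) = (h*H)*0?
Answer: 1228483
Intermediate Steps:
O(h, H) = 7 (O(h, H) = 7 - h*H*0 = 7 - H*h*0 = 7 - 1*0 = 7 + 0 = 7)
(3700 - 2123)*(772 + O(-7, 29)) = (3700 - 2123)*(772 + 7) = 1577*779 = 1228483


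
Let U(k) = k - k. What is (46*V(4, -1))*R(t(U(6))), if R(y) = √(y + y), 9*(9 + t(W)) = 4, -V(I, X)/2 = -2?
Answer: 184*I*√154/3 ≈ 761.13*I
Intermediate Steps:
V(I, X) = 4 (V(I, X) = -2*(-2) = 4)
U(k) = 0
t(W) = -77/9 (t(W) = -9 + (⅑)*4 = -9 + 4/9 = -77/9)
R(y) = √2*√y (R(y) = √(2*y) = √2*√y)
(46*V(4, -1))*R(t(U(6))) = (46*4)*(√2*√(-77/9)) = 184*(√2*(I*√77/3)) = 184*(I*√154/3) = 184*I*√154/3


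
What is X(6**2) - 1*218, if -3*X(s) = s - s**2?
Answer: 202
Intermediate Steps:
X(s) = -s/3 + s**2/3 (X(s) = -(s - s**2)/3 = -s/3 + s**2/3)
X(6**2) - 1*218 = (1/3)*6**2*(-1 + 6**2) - 1*218 = (1/3)*36*(-1 + 36) - 218 = (1/3)*36*35 - 218 = 420 - 218 = 202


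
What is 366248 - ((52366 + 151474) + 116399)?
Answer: 46009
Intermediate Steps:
366248 - ((52366 + 151474) + 116399) = 366248 - (203840 + 116399) = 366248 - 1*320239 = 366248 - 320239 = 46009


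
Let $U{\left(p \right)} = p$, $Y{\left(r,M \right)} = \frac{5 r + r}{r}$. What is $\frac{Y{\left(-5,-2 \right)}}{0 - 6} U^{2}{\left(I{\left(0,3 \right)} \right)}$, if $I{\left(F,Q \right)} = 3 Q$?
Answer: $-81$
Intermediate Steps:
$Y{\left(r,M \right)} = 6$ ($Y{\left(r,M \right)} = \frac{6 r}{r} = 6$)
$\frac{Y{\left(-5,-2 \right)}}{0 - 6} U^{2}{\left(I{\left(0,3 \right)} \right)} = \frac{6}{0 - 6} \left(3 \cdot 3\right)^{2} = \frac{6}{-6} \cdot 9^{2} = 6 \left(- \frac{1}{6}\right) 81 = \left(-1\right) 81 = -81$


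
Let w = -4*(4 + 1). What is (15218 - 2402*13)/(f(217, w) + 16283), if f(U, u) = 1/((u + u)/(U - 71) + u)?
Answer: -23691840/24098767 ≈ -0.98311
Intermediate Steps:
w = -20 (w = -4*5 = -20)
f(U, u) = 1/(u + 2*u/(-71 + U)) (f(U, u) = 1/((2*u)/(-71 + U) + u) = 1/(2*u/(-71 + U) + u) = 1/(u + 2*u/(-71 + U)))
(15218 - 2402*13)/(f(217, w) + 16283) = (15218 - 2402*13)/((-71 + 217)/((-20)*(-69 + 217)) + 16283) = (15218 - 31226)/(-1/20*146/148 + 16283) = -16008/(-1/20*1/148*146 + 16283) = -16008/(-73/1480 + 16283) = -16008/24098767/1480 = -16008*1480/24098767 = -23691840/24098767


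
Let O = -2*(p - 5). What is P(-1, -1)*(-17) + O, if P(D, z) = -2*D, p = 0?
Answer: -24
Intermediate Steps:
O = 10 (O = -2*(0 - 5) = -2*(-5) = 10)
P(-1, -1)*(-17) + O = -2*(-1)*(-17) + 10 = 2*(-17) + 10 = -34 + 10 = -24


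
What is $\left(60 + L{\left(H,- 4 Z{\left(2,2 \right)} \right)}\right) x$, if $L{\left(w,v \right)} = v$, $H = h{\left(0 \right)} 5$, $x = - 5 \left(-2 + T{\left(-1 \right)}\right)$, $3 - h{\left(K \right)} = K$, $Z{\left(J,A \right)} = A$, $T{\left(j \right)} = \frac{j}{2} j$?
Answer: $390$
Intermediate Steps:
$T{\left(j \right)} = \frac{j^{2}}{2}$ ($T{\left(j \right)} = j \frac{1}{2} j = \frac{j}{2} j = \frac{j^{2}}{2}$)
$h{\left(K \right)} = 3 - K$
$x = \frac{15}{2}$ ($x = - 5 \left(-2 + \frac{\left(-1\right)^{2}}{2}\right) = - 5 \left(-2 + \frac{1}{2} \cdot 1\right) = - 5 \left(-2 + \frac{1}{2}\right) = \left(-5\right) \left(- \frac{3}{2}\right) = \frac{15}{2} \approx 7.5$)
$H = 15$ ($H = \left(3 - 0\right) 5 = \left(3 + 0\right) 5 = 3 \cdot 5 = 15$)
$\left(60 + L{\left(H,- 4 Z{\left(2,2 \right)} \right)}\right) x = \left(60 - 8\right) \frac{15}{2} = 52 \cdot \frac{15}{2} = 390$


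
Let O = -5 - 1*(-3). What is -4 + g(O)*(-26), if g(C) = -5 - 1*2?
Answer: 178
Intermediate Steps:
O = -2 (O = -5 + 3 = -2)
g(C) = -7 (g(C) = -5 - 2 = -7)
-4 + g(O)*(-26) = -4 - 7*(-26) = -4 + 182 = 178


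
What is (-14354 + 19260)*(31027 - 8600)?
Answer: 110026862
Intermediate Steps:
(-14354 + 19260)*(31027 - 8600) = 4906*22427 = 110026862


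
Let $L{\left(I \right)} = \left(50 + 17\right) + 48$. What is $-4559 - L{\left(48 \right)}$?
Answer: $-4674$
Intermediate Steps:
$L{\left(I \right)} = 115$ ($L{\left(I \right)} = 67 + 48 = 115$)
$-4559 - L{\left(48 \right)} = -4559 - 115 = -4674$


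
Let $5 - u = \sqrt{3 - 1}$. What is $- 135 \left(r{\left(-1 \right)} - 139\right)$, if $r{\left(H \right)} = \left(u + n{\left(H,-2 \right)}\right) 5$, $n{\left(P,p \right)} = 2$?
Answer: $14040 + 675 \sqrt{2} \approx 14995.0$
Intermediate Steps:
$u = 5 - \sqrt{2}$ ($u = 5 - \sqrt{3 - 1} = 5 - \sqrt{2} \approx 3.5858$)
$r{\left(H \right)} = 35 - 5 \sqrt{2}$ ($r{\left(H \right)} = \left(\left(5 - \sqrt{2}\right) + 2\right) 5 = \left(7 - \sqrt{2}\right) 5 = 35 - 5 \sqrt{2}$)
$- 135 \left(r{\left(-1 \right)} - 139\right) = - 135 \left(\left(35 - 5 \sqrt{2}\right) - 139\right) = - 135 \left(-104 - 5 \sqrt{2}\right) = 14040 + 675 \sqrt{2}$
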